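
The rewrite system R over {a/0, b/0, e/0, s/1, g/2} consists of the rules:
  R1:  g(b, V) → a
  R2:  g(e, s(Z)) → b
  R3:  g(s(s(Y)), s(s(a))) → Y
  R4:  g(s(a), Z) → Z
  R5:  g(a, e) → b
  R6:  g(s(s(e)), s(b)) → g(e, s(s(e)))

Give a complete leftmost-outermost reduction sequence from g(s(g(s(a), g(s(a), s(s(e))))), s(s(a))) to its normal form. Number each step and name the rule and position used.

1. g(s(g(s(a), g(s(a), s(s(e))))), s(s(a)))  →  g(s(g(s(a), s(s(e)))), s(s(a)))   [R4 at 1.1]
2. g(s(g(s(a), s(s(e)))), s(s(a)))  →  g(s(s(s(e))), s(s(a)))   [R4 at 1.1]
3. g(s(s(s(e))), s(s(a)))  →  s(e)   [R3 at ε]

s(e)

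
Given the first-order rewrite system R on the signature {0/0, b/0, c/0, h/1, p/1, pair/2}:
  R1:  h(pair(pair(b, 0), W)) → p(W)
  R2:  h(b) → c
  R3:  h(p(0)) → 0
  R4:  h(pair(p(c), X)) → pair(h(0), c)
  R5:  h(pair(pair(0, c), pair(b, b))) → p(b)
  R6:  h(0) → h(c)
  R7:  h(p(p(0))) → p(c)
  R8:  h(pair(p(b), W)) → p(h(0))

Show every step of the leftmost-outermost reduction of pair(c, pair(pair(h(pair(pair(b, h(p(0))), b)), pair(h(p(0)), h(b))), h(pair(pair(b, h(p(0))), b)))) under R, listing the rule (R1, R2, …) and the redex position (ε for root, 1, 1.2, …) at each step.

pair(c, pair(pair(p(b), pair(0, c)), p(b)))

1. pair(c, pair(pair(h(pair(pair(b, h(p(0))), b)), pair(h(p(0)), h(b))), h(pair(pair(b, h(p(0))), b))))  →  pair(c, pair(pair(h(pair(pair(b, 0), b)), pair(h(p(0)), h(b))), h(pair(pair(b, h(p(0))), b))))   [R3 at 2.1.1.1.1.2]
2. pair(c, pair(pair(h(pair(pair(b, 0), b)), pair(h(p(0)), h(b))), h(pair(pair(b, h(p(0))), b))))  →  pair(c, pair(pair(p(b), pair(h(p(0)), h(b))), h(pair(pair(b, h(p(0))), b))))   [R1 at 2.1.1]
3. pair(c, pair(pair(p(b), pair(h(p(0)), h(b))), h(pair(pair(b, h(p(0))), b))))  →  pair(c, pair(pair(p(b), pair(0, h(b))), h(pair(pair(b, h(p(0))), b))))   [R3 at 2.1.2.1]
4. pair(c, pair(pair(p(b), pair(0, h(b))), h(pair(pair(b, h(p(0))), b))))  →  pair(c, pair(pair(p(b), pair(0, c)), h(pair(pair(b, h(p(0))), b))))   [R2 at 2.1.2.2]
5. pair(c, pair(pair(p(b), pair(0, c)), h(pair(pair(b, h(p(0))), b))))  →  pair(c, pair(pair(p(b), pair(0, c)), h(pair(pair(b, 0), b))))   [R3 at 2.2.1.1.2]
6. pair(c, pair(pair(p(b), pair(0, c)), h(pair(pair(b, 0), b))))  →  pair(c, pair(pair(p(b), pair(0, c)), p(b)))   [R1 at 2.2]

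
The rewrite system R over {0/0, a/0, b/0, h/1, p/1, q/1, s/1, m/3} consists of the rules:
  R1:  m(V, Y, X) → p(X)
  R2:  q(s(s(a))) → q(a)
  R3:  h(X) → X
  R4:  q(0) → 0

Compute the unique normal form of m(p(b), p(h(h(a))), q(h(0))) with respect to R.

p(0)

1. m(p(b), p(h(h(a))), q(h(0)))  →  p(q(h(0)))   [R1 at ε]
2. p(q(h(0)))  →  p(q(0))   [R3 at 1.1]
3. p(q(0))  →  p(0)   [R4 at 1]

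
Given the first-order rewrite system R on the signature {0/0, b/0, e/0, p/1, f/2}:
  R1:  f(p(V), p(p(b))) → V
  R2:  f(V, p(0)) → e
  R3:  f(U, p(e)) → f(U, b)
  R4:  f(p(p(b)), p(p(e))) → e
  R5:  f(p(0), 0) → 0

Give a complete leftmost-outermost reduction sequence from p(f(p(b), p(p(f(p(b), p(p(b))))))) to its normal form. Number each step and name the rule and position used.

1. p(f(p(b), p(p(f(p(b), p(p(b)))))))  →  p(f(p(b), p(p(b))))   [R1 at 1.2.1.1]
2. p(f(p(b), p(p(b))))  →  p(b)   [R1 at 1]

p(b)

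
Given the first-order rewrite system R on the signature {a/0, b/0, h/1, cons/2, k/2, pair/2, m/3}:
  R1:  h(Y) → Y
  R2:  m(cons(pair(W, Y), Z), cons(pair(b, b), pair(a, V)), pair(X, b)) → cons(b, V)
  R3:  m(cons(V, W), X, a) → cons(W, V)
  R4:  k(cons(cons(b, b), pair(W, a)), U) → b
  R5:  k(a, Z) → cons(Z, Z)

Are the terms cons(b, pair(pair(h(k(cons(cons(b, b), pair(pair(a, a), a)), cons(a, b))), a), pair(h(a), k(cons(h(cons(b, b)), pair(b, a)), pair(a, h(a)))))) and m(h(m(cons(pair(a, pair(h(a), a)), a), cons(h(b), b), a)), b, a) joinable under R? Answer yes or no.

Reduce t₁ = cons(b, pair(pair(h(k(cons(cons(b, b), pair(pair(a, a), a)), cons(a, b))), a), pair(h(a), k(cons(h(cons(b, b)), pair(b, a)), pair(a, h(a)))))):
1. cons(b, pair(pair(h(k(cons(cons(b, b), pair(pair(a, a), a)), cons(a, b))), a), pair(h(a), k(cons(h(cons(b, b)), pair(b, a)), pair(a, h(a))))))  →  cons(b, pair(pair(k(cons(cons(b, b), pair(pair(a, a), a)), cons(a, b)), a), pair(h(a), k(cons(h(cons(b, b)), pair(b, a)), pair(a, h(a))))))   [R1 at 2.1.1]
2. cons(b, pair(pair(k(cons(cons(b, b), pair(pair(a, a), a)), cons(a, b)), a), pair(h(a), k(cons(h(cons(b, b)), pair(b, a)), pair(a, h(a))))))  →  cons(b, pair(pair(b, a), pair(h(a), k(cons(h(cons(b, b)), pair(b, a)), pair(a, h(a))))))   [R4 at 2.1.1]
3. cons(b, pair(pair(b, a), pair(h(a), k(cons(h(cons(b, b)), pair(b, a)), pair(a, h(a))))))  →  cons(b, pair(pair(b, a), pair(a, k(cons(h(cons(b, b)), pair(b, a)), pair(a, h(a))))))   [R1 at 2.2.1]
4. cons(b, pair(pair(b, a), pair(a, k(cons(h(cons(b, b)), pair(b, a)), pair(a, h(a))))))  →  cons(b, pair(pair(b, a), pair(a, k(cons(cons(b, b), pair(b, a)), pair(a, h(a))))))   [R1 at 2.2.2.1.1]
5. cons(b, pair(pair(b, a), pair(a, k(cons(cons(b, b), pair(b, a)), pair(a, h(a))))))  →  cons(b, pair(pair(b, a), pair(a, b)))   [R4 at 2.2.2]

Reduce t₂ = m(h(m(cons(pair(a, pair(h(a), a)), a), cons(h(b), b), a)), b, a):
1. m(h(m(cons(pair(a, pair(h(a), a)), a), cons(h(b), b), a)), b, a)  →  m(m(cons(pair(a, pair(h(a), a)), a), cons(h(b), b), a), b, a)   [R1 at 1]
2. m(m(cons(pair(a, pair(h(a), a)), a), cons(h(b), b), a), b, a)  →  m(cons(a, pair(a, pair(h(a), a))), b, a)   [R3 at 1]
3. m(cons(a, pair(a, pair(h(a), a))), b, a)  →  cons(pair(a, pair(h(a), a)), a)   [R3 at ε]
4. cons(pair(a, pair(h(a), a)), a)  →  cons(pair(a, pair(a, a)), a)   [R1 at 1.2.1]

no — NF(t₁) = cons(b, pair(pair(b, a), pair(a, b))), NF(t₂) = cons(pair(a, pair(a, a)), a)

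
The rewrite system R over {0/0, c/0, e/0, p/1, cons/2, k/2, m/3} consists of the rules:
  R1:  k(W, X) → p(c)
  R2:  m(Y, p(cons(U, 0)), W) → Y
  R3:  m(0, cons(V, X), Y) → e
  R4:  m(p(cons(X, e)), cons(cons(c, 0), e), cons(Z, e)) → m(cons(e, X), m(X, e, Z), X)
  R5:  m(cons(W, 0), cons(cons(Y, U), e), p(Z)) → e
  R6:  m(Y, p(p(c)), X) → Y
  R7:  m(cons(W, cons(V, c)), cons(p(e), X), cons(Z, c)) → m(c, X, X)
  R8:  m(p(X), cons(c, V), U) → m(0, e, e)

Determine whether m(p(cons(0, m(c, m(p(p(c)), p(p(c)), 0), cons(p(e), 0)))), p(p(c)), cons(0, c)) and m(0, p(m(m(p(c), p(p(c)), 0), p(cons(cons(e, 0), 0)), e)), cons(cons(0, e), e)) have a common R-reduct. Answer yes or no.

Reduce t₁ = m(p(cons(0, m(c, m(p(p(c)), p(p(c)), 0), cons(p(e), 0)))), p(p(c)), cons(0, c)):
1. m(p(cons(0, m(c, m(p(p(c)), p(p(c)), 0), cons(p(e), 0)))), p(p(c)), cons(0, c))  →  p(cons(0, m(c, m(p(p(c)), p(p(c)), 0), cons(p(e), 0))))   [R6 at ε]
2. p(cons(0, m(c, m(p(p(c)), p(p(c)), 0), cons(p(e), 0))))  →  p(cons(0, m(c, p(p(c)), cons(p(e), 0))))   [R6 at 1.2.2]
3. p(cons(0, m(c, p(p(c)), cons(p(e), 0))))  →  p(cons(0, c))   [R6 at 1.2]

Reduce t₂ = m(0, p(m(m(p(c), p(p(c)), 0), p(cons(cons(e, 0), 0)), e)), cons(cons(0, e), e)):
1. m(0, p(m(m(p(c), p(p(c)), 0), p(cons(cons(e, 0), 0)), e)), cons(cons(0, e), e))  →  m(0, p(m(p(c), p(p(c)), 0)), cons(cons(0, e), e))   [R2 at 2.1]
2. m(0, p(m(p(c), p(p(c)), 0)), cons(cons(0, e), e))  →  m(0, p(p(c)), cons(cons(0, e), e))   [R6 at 2.1]
3. m(0, p(p(c)), cons(cons(0, e), e))  →  0   [R6 at ε]

no — NF(t₁) = p(cons(0, c)), NF(t₂) = 0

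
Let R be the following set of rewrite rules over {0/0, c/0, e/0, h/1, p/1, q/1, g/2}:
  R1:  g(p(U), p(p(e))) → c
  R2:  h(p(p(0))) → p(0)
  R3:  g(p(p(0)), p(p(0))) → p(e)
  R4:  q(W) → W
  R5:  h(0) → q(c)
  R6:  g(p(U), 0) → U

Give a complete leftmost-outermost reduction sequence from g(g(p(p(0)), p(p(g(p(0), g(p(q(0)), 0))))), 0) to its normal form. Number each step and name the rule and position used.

e

1. g(g(p(p(0)), p(p(g(p(0), g(p(q(0)), 0))))), 0)  →  g(g(p(p(0)), p(p(g(p(0), q(0))))), 0)   [R6 at 1.2.1.1.2]
2. g(g(p(p(0)), p(p(g(p(0), q(0))))), 0)  →  g(g(p(p(0)), p(p(g(p(0), 0)))), 0)   [R4 at 1.2.1.1.2]
3. g(g(p(p(0)), p(p(g(p(0), 0)))), 0)  →  g(g(p(p(0)), p(p(0))), 0)   [R6 at 1.2.1.1]
4. g(g(p(p(0)), p(p(0))), 0)  →  g(p(e), 0)   [R3 at 1]
5. g(p(e), 0)  →  e   [R6 at ε]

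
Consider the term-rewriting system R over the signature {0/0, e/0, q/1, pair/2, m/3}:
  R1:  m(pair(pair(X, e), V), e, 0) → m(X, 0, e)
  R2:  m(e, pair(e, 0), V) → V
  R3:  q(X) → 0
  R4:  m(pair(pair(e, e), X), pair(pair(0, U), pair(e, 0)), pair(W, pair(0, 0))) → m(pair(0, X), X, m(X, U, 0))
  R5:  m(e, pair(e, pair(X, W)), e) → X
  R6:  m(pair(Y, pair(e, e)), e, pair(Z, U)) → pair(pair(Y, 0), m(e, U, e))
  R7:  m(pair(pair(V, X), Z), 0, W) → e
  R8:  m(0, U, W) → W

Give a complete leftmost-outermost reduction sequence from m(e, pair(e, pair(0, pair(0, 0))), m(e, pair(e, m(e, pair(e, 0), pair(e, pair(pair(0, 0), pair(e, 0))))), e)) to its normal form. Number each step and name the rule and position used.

0

1. m(e, pair(e, pair(0, pair(0, 0))), m(e, pair(e, m(e, pair(e, 0), pair(e, pair(pair(0, 0), pair(e, 0))))), e))  →  m(e, pair(e, pair(0, pair(0, 0))), m(e, pair(e, pair(e, pair(pair(0, 0), pair(e, 0)))), e))   [R2 at 3.2.2]
2. m(e, pair(e, pair(0, pair(0, 0))), m(e, pair(e, pair(e, pair(pair(0, 0), pair(e, 0)))), e))  →  m(e, pair(e, pair(0, pair(0, 0))), e)   [R5 at 3]
3. m(e, pair(e, pair(0, pair(0, 0))), e)  →  0   [R5 at ε]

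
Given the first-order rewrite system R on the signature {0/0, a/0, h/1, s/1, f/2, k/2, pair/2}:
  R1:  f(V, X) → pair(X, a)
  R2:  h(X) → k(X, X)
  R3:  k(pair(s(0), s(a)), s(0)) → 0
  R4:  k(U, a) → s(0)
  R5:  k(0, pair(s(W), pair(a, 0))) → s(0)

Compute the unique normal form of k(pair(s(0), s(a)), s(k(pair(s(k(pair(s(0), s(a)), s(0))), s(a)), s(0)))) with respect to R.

1. k(pair(s(0), s(a)), s(k(pair(s(k(pair(s(0), s(a)), s(0))), s(a)), s(0))))  →  k(pair(s(0), s(a)), s(k(pair(s(0), s(a)), s(0))))   [R3 at 2.1.1.1.1]
2. k(pair(s(0), s(a)), s(k(pair(s(0), s(a)), s(0))))  →  k(pair(s(0), s(a)), s(0))   [R3 at 2.1]
3. k(pair(s(0), s(a)), s(0))  →  0   [R3 at ε]

0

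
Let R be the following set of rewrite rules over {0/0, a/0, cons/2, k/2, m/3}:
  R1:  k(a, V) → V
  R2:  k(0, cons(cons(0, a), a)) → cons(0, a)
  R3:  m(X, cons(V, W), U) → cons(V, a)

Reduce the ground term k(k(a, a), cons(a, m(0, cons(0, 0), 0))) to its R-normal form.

cons(a, cons(0, a))

1. k(k(a, a), cons(a, m(0, cons(0, 0), 0)))  →  k(a, cons(a, m(0, cons(0, 0), 0)))   [R1 at 1]
2. k(a, cons(a, m(0, cons(0, 0), 0)))  →  cons(a, m(0, cons(0, 0), 0))   [R1 at ε]
3. cons(a, m(0, cons(0, 0), 0))  →  cons(a, cons(0, a))   [R3 at 2]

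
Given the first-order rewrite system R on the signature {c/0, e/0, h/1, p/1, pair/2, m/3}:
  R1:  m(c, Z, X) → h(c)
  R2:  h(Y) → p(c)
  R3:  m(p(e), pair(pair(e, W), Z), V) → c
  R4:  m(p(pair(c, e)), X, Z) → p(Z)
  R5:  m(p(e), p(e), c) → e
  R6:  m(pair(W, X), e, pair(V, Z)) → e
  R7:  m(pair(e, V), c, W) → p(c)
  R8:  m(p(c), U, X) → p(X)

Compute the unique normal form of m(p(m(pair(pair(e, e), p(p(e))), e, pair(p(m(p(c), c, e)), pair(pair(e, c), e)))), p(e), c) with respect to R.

1. m(p(m(pair(pair(e, e), p(p(e))), e, pair(p(m(p(c), c, e)), pair(pair(e, c), e)))), p(e), c)  →  m(p(e), p(e), c)   [R6 at 1.1]
2. m(p(e), p(e), c)  →  e   [R5 at ε]

e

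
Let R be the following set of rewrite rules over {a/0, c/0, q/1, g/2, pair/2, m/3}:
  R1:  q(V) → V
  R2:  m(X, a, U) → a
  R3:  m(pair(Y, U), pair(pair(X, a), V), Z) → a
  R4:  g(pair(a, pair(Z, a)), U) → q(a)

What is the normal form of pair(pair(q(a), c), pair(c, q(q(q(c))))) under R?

1. pair(pair(q(a), c), pair(c, q(q(q(c)))))  →  pair(pair(a, c), pair(c, q(q(q(c)))))   [R1 at 1.1]
2. pair(pair(a, c), pair(c, q(q(q(c)))))  →  pair(pair(a, c), pair(c, q(q(c))))   [R1 at 2.2]
3. pair(pair(a, c), pair(c, q(q(c))))  →  pair(pair(a, c), pair(c, q(c)))   [R1 at 2.2]
4. pair(pair(a, c), pair(c, q(c)))  →  pair(pair(a, c), pair(c, c))   [R1 at 2.2]

pair(pair(a, c), pair(c, c))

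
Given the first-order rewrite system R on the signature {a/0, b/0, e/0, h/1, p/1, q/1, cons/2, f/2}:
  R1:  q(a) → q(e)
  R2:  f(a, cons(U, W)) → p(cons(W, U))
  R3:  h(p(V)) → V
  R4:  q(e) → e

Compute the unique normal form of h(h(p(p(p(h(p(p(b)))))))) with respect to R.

p(p(b))

1. h(h(p(p(p(h(p(p(b))))))))  →  h(p(p(h(p(p(b))))))   [R3 at 1]
2. h(p(p(h(p(p(b))))))  →  p(h(p(p(b))))   [R3 at ε]
3. p(h(p(p(b))))  →  p(p(b))   [R3 at 1]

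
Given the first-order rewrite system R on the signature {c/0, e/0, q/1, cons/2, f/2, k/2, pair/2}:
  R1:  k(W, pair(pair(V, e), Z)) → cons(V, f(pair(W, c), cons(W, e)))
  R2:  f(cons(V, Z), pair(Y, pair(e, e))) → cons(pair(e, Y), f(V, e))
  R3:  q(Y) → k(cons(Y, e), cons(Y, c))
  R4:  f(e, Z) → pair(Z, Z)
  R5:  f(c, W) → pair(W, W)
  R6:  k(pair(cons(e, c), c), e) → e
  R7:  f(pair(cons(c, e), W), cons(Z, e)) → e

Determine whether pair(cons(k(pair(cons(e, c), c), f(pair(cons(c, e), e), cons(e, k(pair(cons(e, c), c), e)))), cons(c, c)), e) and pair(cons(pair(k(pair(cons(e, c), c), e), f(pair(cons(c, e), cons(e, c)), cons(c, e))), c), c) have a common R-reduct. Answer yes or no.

no — NF(t₁) = pair(cons(e, cons(c, c)), e), NF(t₂) = pair(cons(pair(e, e), c), c)

Reduce t₁ = pair(cons(k(pair(cons(e, c), c), f(pair(cons(c, e), e), cons(e, k(pair(cons(e, c), c), e)))), cons(c, c)), e):
1. pair(cons(k(pair(cons(e, c), c), f(pair(cons(c, e), e), cons(e, k(pair(cons(e, c), c), e)))), cons(c, c)), e)  →  pair(cons(k(pair(cons(e, c), c), f(pair(cons(c, e), e), cons(e, e))), cons(c, c)), e)   [R6 at 1.1.2.2.2]
2. pair(cons(k(pair(cons(e, c), c), f(pair(cons(c, e), e), cons(e, e))), cons(c, c)), e)  →  pair(cons(k(pair(cons(e, c), c), e), cons(c, c)), e)   [R7 at 1.1.2]
3. pair(cons(k(pair(cons(e, c), c), e), cons(c, c)), e)  →  pair(cons(e, cons(c, c)), e)   [R6 at 1.1]

Reduce t₂ = pair(cons(pair(k(pair(cons(e, c), c), e), f(pair(cons(c, e), cons(e, c)), cons(c, e))), c), c):
1. pair(cons(pair(k(pair(cons(e, c), c), e), f(pair(cons(c, e), cons(e, c)), cons(c, e))), c), c)  →  pair(cons(pair(e, f(pair(cons(c, e), cons(e, c)), cons(c, e))), c), c)   [R6 at 1.1.1]
2. pair(cons(pair(e, f(pair(cons(c, e), cons(e, c)), cons(c, e))), c), c)  →  pair(cons(pair(e, e), c), c)   [R7 at 1.1.2]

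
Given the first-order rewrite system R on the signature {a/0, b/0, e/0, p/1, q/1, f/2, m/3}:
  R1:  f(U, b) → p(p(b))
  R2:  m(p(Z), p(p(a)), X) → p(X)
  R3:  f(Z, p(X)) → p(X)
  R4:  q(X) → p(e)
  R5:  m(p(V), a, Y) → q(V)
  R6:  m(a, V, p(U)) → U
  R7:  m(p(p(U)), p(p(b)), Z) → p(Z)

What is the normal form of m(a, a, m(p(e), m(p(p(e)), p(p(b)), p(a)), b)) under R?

1. m(a, a, m(p(e), m(p(p(e)), p(p(b)), p(a)), b))  →  m(a, a, m(p(e), p(p(a)), b))   [R7 at 3.2]
2. m(a, a, m(p(e), p(p(a)), b))  →  m(a, a, p(b))   [R2 at 3]
3. m(a, a, p(b))  →  b   [R6 at ε]

b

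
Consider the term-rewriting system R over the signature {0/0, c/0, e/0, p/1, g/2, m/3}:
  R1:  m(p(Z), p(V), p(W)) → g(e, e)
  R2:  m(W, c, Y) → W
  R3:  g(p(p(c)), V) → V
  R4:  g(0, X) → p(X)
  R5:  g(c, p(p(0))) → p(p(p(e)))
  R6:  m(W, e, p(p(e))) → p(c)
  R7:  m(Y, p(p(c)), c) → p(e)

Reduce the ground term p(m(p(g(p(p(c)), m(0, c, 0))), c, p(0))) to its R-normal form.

p(p(0))

1. p(m(p(g(p(p(c)), m(0, c, 0))), c, p(0)))  →  p(p(g(p(p(c)), m(0, c, 0))))   [R2 at 1]
2. p(p(g(p(p(c)), m(0, c, 0))))  →  p(p(m(0, c, 0)))   [R3 at 1.1]
3. p(p(m(0, c, 0)))  →  p(p(0))   [R2 at 1.1]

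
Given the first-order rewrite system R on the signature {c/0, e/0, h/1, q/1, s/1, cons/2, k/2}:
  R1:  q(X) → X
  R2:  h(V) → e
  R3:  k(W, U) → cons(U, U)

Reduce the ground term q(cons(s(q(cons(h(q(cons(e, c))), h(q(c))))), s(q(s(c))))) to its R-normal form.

cons(s(cons(e, e)), s(s(c)))

1. q(cons(s(q(cons(h(q(cons(e, c))), h(q(c))))), s(q(s(c)))))  →  cons(s(q(cons(h(q(cons(e, c))), h(q(c))))), s(q(s(c))))   [R1 at ε]
2. cons(s(q(cons(h(q(cons(e, c))), h(q(c))))), s(q(s(c))))  →  cons(s(cons(h(q(cons(e, c))), h(q(c)))), s(q(s(c))))   [R1 at 1.1]
3. cons(s(cons(h(q(cons(e, c))), h(q(c)))), s(q(s(c))))  →  cons(s(cons(e, h(q(c)))), s(q(s(c))))   [R2 at 1.1.1]
4. cons(s(cons(e, h(q(c)))), s(q(s(c))))  →  cons(s(cons(e, e)), s(q(s(c))))   [R2 at 1.1.2]
5. cons(s(cons(e, e)), s(q(s(c))))  →  cons(s(cons(e, e)), s(s(c)))   [R1 at 2.1]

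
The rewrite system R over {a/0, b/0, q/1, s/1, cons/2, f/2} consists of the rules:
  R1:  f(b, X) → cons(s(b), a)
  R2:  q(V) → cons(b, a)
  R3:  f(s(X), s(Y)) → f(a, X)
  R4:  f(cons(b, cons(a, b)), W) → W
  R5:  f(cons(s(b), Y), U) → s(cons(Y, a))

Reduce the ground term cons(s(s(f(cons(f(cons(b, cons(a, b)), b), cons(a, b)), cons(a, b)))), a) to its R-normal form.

1. cons(s(s(f(cons(f(cons(b, cons(a, b)), b), cons(a, b)), cons(a, b)))), a)  →  cons(s(s(f(cons(b, cons(a, b)), cons(a, b)))), a)   [R4 at 1.1.1.1.1]
2. cons(s(s(f(cons(b, cons(a, b)), cons(a, b)))), a)  →  cons(s(s(cons(a, b))), a)   [R4 at 1.1.1]

cons(s(s(cons(a, b))), a)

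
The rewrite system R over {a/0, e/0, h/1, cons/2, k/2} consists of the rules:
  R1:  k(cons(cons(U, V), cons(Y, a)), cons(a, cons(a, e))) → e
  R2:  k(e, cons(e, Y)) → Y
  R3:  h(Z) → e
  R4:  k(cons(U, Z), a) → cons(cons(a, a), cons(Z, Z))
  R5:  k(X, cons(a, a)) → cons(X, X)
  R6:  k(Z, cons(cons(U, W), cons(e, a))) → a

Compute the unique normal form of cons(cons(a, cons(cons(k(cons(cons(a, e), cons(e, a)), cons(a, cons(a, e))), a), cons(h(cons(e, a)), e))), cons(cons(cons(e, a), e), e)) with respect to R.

1. cons(cons(a, cons(cons(k(cons(cons(a, e), cons(e, a)), cons(a, cons(a, e))), a), cons(h(cons(e, a)), e))), cons(cons(cons(e, a), e), e))  →  cons(cons(a, cons(cons(e, a), cons(h(cons(e, a)), e))), cons(cons(cons(e, a), e), e))   [R1 at 1.2.1.1]
2. cons(cons(a, cons(cons(e, a), cons(h(cons(e, a)), e))), cons(cons(cons(e, a), e), e))  →  cons(cons(a, cons(cons(e, a), cons(e, e))), cons(cons(cons(e, a), e), e))   [R3 at 1.2.2.1]

cons(cons(a, cons(cons(e, a), cons(e, e))), cons(cons(cons(e, a), e), e))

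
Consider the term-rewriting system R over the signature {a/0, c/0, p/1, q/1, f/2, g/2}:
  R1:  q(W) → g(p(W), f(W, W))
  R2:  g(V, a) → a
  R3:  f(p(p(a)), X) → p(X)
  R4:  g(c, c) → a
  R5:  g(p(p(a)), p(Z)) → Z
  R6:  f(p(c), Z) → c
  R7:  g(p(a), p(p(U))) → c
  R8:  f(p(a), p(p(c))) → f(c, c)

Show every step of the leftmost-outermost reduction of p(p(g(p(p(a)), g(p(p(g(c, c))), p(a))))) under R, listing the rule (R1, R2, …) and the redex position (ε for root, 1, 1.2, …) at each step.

1. p(p(g(p(p(a)), g(p(p(g(c, c))), p(a)))))  →  p(p(g(p(p(a)), g(p(p(a)), p(a)))))   [R4 at 1.1.2.1.1.1]
2. p(p(g(p(p(a)), g(p(p(a)), p(a)))))  →  p(p(g(p(p(a)), a)))   [R5 at 1.1.2]
3. p(p(g(p(p(a)), a)))  →  p(p(a))   [R2 at 1.1]

p(p(a))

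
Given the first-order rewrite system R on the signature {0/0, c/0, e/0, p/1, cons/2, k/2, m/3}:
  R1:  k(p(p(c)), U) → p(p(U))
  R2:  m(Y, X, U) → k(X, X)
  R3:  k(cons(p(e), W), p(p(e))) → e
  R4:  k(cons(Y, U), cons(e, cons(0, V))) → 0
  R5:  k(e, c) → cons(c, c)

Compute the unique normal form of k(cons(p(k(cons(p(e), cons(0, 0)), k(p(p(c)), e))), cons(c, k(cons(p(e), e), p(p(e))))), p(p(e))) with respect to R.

e

1. k(cons(p(k(cons(p(e), cons(0, 0)), k(p(p(c)), e))), cons(c, k(cons(p(e), e), p(p(e))))), p(p(e)))  →  k(cons(p(k(cons(p(e), cons(0, 0)), p(p(e)))), cons(c, k(cons(p(e), e), p(p(e))))), p(p(e)))   [R1 at 1.1.1.2]
2. k(cons(p(k(cons(p(e), cons(0, 0)), p(p(e)))), cons(c, k(cons(p(e), e), p(p(e))))), p(p(e)))  →  k(cons(p(e), cons(c, k(cons(p(e), e), p(p(e))))), p(p(e)))   [R3 at 1.1.1]
3. k(cons(p(e), cons(c, k(cons(p(e), e), p(p(e))))), p(p(e)))  →  e   [R3 at ε]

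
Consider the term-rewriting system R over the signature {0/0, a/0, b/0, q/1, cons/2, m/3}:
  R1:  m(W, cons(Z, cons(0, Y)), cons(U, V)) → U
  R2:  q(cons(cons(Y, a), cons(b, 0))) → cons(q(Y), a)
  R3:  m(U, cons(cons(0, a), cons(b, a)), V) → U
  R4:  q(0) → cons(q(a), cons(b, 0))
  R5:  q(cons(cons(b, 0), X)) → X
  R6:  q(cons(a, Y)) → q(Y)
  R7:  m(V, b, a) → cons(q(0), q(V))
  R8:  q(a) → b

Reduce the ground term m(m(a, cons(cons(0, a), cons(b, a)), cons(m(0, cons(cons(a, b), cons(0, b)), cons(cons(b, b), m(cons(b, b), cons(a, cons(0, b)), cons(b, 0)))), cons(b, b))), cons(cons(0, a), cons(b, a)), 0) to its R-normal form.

a

1. m(m(a, cons(cons(0, a), cons(b, a)), cons(m(0, cons(cons(a, b), cons(0, b)), cons(cons(b, b), m(cons(b, b), cons(a, cons(0, b)), cons(b, 0)))), cons(b, b))), cons(cons(0, a), cons(b, a)), 0)  →  m(a, cons(cons(0, a), cons(b, a)), cons(m(0, cons(cons(a, b), cons(0, b)), cons(cons(b, b), m(cons(b, b), cons(a, cons(0, b)), cons(b, 0)))), cons(b, b)))   [R3 at ε]
2. m(a, cons(cons(0, a), cons(b, a)), cons(m(0, cons(cons(a, b), cons(0, b)), cons(cons(b, b), m(cons(b, b), cons(a, cons(0, b)), cons(b, 0)))), cons(b, b)))  →  a   [R3 at ε]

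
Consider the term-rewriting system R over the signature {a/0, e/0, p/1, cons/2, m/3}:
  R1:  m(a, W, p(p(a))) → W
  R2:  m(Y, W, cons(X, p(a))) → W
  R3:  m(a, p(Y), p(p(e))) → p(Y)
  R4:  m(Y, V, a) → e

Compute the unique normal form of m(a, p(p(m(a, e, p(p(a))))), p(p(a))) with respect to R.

p(p(e))

1. m(a, p(p(m(a, e, p(p(a))))), p(p(a)))  →  p(p(m(a, e, p(p(a)))))   [R1 at ε]
2. p(p(m(a, e, p(p(a)))))  →  p(p(e))   [R1 at 1.1]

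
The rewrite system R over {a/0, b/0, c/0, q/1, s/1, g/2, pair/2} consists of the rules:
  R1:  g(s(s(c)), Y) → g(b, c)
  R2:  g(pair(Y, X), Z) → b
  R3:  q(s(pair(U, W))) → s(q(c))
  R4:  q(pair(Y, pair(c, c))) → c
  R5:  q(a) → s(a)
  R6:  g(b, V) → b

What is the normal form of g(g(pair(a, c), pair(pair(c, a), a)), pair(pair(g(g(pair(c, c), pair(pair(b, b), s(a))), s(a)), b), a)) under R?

1. g(g(pair(a, c), pair(pair(c, a), a)), pair(pair(g(g(pair(c, c), pair(pair(b, b), s(a))), s(a)), b), a))  →  g(b, pair(pair(g(g(pair(c, c), pair(pair(b, b), s(a))), s(a)), b), a))   [R2 at 1]
2. g(b, pair(pair(g(g(pair(c, c), pair(pair(b, b), s(a))), s(a)), b), a))  →  b   [R6 at ε]

b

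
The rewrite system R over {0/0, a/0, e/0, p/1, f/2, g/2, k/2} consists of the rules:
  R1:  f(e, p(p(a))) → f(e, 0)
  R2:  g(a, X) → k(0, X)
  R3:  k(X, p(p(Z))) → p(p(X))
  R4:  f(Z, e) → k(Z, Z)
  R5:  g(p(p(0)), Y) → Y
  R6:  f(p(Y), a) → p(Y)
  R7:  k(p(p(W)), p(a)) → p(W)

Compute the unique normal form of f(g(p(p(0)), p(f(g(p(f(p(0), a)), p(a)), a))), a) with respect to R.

1. f(g(p(p(0)), p(f(g(p(f(p(0), a)), p(a)), a))), a)  →  f(p(f(g(p(f(p(0), a)), p(a)), a)), a)   [R5 at 1]
2. f(p(f(g(p(f(p(0), a)), p(a)), a)), a)  →  p(f(g(p(f(p(0), a)), p(a)), a))   [R6 at ε]
3. p(f(g(p(f(p(0), a)), p(a)), a))  →  p(f(g(p(p(0)), p(a)), a))   [R6 at 1.1.1.1]
4. p(f(g(p(p(0)), p(a)), a))  →  p(f(p(a), a))   [R5 at 1.1]
5. p(f(p(a), a))  →  p(p(a))   [R6 at 1]

p(p(a))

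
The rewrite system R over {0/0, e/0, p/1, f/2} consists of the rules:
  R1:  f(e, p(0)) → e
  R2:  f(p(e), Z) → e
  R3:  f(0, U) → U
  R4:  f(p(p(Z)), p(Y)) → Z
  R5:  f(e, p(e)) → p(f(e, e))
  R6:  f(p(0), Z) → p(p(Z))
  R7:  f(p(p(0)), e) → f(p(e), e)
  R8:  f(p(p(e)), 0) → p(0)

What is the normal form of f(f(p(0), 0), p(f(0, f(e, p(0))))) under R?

1. f(f(p(0), 0), p(f(0, f(e, p(0)))))  →  f(p(p(0)), p(f(0, f(e, p(0)))))   [R6 at 1]
2. f(p(p(0)), p(f(0, f(e, p(0)))))  →  0   [R4 at ε]

0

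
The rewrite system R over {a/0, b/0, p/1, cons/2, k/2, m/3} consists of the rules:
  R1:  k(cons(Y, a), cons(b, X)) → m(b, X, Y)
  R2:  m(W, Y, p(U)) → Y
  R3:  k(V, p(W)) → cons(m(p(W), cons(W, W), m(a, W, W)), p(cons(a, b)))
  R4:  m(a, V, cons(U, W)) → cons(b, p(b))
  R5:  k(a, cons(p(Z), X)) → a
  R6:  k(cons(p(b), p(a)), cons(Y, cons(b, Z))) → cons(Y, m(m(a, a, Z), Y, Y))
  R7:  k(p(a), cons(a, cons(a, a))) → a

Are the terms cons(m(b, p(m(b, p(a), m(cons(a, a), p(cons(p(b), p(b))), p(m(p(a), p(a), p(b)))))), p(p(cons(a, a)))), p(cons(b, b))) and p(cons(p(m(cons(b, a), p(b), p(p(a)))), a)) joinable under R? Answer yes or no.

no — NF(t₁) = cons(p(p(a)), p(cons(b, b))), NF(t₂) = p(cons(p(p(b)), a))

Reduce t₁ = cons(m(b, p(m(b, p(a), m(cons(a, a), p(cons(p(b), p(b))), p(m(p(a), p(a), p(b)))))), p(p(cons(a, a)))), p(cons(b, b))):
1. cons(m(b, p(m(b, p(a), m(cons(a, a), p(cons(p(b), p(b))), p(m(p(a), p(a), p(b)))))), p(p(cons(a, a)))), p(cons(b, b)))  →  cons(p(m(b, p(a), m(cons(a, a), p(cons(p(b), p(b))), p(m(p(a), p(a), p(b)))))), p(cons(b, b)))   [R2 at 1]
2. cons(p(m(b, p(a), m(cons(a, a), p(cons(p(b), p(b))), p(m(p(a), p(a), p(b)))))), p(cons(b, b)))  →  cons(p(m(b, p(a), p(cons(p(b), p(b))))), p(cons(b, b)))   [R2 at 1.1.3]
3. cons(p(m(b, p(a), p(cons(p(b), p(b))))), p(cons(b, b)))  →  cons(p(p(a)), p(cons(b, b)))   [R2 at 1.1]

Reduce t₂ = p(cons(p(m(cons(b, a), p(b), p(p(a)))), a)):
1. p(cons(p(m(cons(b, a), p(b), p(p(a)))), a))  →  p(cons(p(p(b)), a))   [R2 at 1.1.1]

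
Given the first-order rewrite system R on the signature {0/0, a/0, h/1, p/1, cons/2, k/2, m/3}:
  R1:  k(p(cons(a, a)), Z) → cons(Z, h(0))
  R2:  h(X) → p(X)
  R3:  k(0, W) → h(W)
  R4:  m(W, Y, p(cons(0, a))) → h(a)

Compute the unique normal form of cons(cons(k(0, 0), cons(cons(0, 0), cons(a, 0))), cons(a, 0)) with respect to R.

cons(cons(p(0), cons(cons(0, 0), cons(a, 0))), cons(a, 0))

1. cons(cons(k(0, 0), cons(cons(0, 0), cons(a, 0))), cons(a, 0))  →  cons(cons(h(0), cons(cons(0, 0), cons(a, 0))), cons(a, 0))   [R3 at 1.1]
2. cons(cons(h(0), cons(cons(0, 0), cons(a, 0))), cons(a, 0))  →  cons(cons(p(0), cons(cons(0, 0), cons(a, 0))), cons(a, 0))   [R2 at 1.1]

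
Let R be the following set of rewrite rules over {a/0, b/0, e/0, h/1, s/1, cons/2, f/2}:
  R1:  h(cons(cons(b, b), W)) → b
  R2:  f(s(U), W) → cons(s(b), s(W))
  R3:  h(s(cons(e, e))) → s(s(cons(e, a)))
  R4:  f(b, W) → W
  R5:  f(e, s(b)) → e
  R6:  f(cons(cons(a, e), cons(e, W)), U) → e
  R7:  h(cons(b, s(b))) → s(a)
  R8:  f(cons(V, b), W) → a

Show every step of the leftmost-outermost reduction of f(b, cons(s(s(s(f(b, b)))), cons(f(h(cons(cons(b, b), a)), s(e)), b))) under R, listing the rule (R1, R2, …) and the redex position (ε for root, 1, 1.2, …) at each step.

1. f(b, cons(s(s(s(f(b, b)))), cons(f(h(cons(cons(b, b), a)), s(e)), b)))  →  cons(s(s(s(f(b, b)))), cons(f(h(cons(cons(b, b), a)), s(e)), b))   [R4 at ε]
2. cons(s(s(s(f(b, b)))), cons(f(h(cons(cons(b, b), a)), s(e)), b))  →  cons(s(s(s(b))), cons(f(h(cons(cons(b, b), a)), s(e)), b))   [R4 at 1.1.1.1]
3. cons(s(s(s(b))), cons(f(h(cons(cons(b, b), a)), s(e)), b))  →  cons(s(s(s(b))), cons(f(b, s(e)), b))   [R1 at 2.1.1]
4. cons(s(s(s(b))), cons(f(b, s(e)), b))  →  cons(s(s(s(b))), cons(s(e), b))   [R4 at 2.1]

cons(s(s(s(b))), cons(s(e), b))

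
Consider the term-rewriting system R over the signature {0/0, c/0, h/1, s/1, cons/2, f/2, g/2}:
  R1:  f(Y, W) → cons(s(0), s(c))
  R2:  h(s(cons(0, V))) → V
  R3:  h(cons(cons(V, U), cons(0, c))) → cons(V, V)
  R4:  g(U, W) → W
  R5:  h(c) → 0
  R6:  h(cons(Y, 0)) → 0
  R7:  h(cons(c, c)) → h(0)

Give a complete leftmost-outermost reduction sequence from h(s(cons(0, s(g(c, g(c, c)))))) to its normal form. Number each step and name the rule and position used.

s(c)

1. h(s(cons(0, s(g(c, g(c, c))))))  →  s(g(c, g(c, c)))   [R2 at ε]
2. s(g(c, g(c, c)))  →  s(g(c, c))   [R4 at 1]
3. s(g(c, c))  →  s(c)   [R4 at 1]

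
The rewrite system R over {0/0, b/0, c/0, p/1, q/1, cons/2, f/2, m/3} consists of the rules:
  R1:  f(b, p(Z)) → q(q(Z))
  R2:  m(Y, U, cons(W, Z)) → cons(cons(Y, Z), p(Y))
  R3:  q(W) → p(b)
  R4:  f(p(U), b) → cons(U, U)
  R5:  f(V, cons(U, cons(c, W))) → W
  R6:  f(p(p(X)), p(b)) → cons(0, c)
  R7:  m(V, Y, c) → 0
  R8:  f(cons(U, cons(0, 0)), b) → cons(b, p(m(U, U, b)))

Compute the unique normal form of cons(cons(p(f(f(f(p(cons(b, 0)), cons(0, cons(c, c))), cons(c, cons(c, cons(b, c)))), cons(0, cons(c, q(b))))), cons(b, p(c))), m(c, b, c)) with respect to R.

1. cons(cons(p(f(f(f(p(cons(b, 0)), cons(0, cons(c, c))), cons(c, cons(c, cons(b, c)))), cons(0, cons(c, q(b))))), cons(b, p(c))), m(c, b, c))  →  cons(cons(p(q(b)), cons(b, p(c))), m(c, b, c))   [R5 at 1.1.1]
2. cons(cons(p(q(b)), cons(b, p(c))), m(c, b, c))  →  cons(cons(p(p(b)), cons(b, p(c))), m(c, b, c))   [R3 at 1.1.1]
3. cons(cons(p(p(b)), cons(b, p(c))), m(c, b, c))  →  cons(cons(p(p(b)), cons(b, p(c))), 0)   [R7 at 2]

cons(cons(p(p(b)), cons(b, p(c))), 0)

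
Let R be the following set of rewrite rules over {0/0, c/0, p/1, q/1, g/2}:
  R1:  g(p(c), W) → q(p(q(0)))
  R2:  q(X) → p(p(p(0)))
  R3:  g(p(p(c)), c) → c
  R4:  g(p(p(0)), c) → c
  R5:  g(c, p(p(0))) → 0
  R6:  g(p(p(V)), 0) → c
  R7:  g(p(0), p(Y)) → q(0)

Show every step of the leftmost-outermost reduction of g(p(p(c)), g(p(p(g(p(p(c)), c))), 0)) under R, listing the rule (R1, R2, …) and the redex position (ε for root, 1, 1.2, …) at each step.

c

1. g(p(p(c)), g(p(p(g(p(p(c)), c))), 0))  →  g(p(p(c)), c)   [R6 at 2]
2. g(p(p(c)), c)  →  c   [R3 at ε]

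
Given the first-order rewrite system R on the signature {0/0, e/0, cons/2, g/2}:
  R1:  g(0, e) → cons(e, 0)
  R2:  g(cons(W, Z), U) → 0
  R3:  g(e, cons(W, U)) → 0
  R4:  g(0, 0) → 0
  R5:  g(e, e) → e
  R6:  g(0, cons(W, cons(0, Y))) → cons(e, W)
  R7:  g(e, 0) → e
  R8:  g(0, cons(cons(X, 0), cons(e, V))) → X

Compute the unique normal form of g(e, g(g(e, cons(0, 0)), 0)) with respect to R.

1. g(e, g(g(e, cons(0, 0)), 0))  →  g(e, g(0, 0))   [R3 at 2.1]
2. g(e, g(0, 0))  →  g(e, 0)   [R4 at 2]
3. g(e, 0)  →  e   [R7 at ε]

e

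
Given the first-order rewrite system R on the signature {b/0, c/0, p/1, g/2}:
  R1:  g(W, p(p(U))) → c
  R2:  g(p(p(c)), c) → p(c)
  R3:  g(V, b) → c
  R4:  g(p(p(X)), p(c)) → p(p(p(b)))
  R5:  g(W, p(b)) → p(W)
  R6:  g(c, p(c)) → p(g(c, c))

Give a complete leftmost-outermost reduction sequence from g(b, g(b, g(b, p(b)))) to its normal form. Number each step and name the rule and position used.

p(b)

1. g(b, g(b, g(b, p(b))))  →  g(b, g(b, p(b)))   [R5 at 2.2]
2. g(b, g(b, p(b)))  →  g(b, p(b))   [R5 at 2]
3. g(b, p(b))  →  p(b)   [R5 at ε]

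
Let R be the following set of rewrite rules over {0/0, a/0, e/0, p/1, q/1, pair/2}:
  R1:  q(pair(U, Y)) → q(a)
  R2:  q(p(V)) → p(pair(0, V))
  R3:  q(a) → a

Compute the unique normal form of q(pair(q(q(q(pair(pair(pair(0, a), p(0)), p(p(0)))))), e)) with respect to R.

a

1. q(pair(q(q(q(pair(pair(pair(0, a), p(0)), p(p(0)))))), e))  →  q(a)   [R1 at ε]
2. q(a)  →  a   [R3 at ε]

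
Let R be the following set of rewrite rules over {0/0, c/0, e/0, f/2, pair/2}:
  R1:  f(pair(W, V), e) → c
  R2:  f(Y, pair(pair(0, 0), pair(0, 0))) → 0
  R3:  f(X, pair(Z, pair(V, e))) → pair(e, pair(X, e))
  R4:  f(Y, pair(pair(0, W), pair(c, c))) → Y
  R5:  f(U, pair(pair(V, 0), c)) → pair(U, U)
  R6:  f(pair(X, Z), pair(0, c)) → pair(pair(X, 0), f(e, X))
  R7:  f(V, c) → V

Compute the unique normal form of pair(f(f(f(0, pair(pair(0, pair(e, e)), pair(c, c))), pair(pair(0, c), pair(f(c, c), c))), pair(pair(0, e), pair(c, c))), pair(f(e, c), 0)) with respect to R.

1. pair(f(f(f(0, pair(pair(0, pair(e, e)), pair(c, c))), pair(pair(0, c), pair(f(c, c), c))), pair(pair(0, e), pair(c, c))), pair(f(e, c), 0))  →  pair(f(f(0, pair(pair(0, pair(e, e)), pair(c, c))), pair(pair(0, c), pair(f(c, c), c))), pair(f(e, c), 0))   [R4 at 1]
2. pair(f(f(0, pair(pair(0, pair(e, e)), pair(c, c))), pair(pair(0, c), pair(f(c, c), c))), pair(f(e, c), 0))  →  pair(f(0, pair(pair(0, c), pair(f(c, c), c))), pair(f(e, c), 0))   [R4 at 1.1]
3. pair(f(0, pair(pair(0, c), pair(f(c, c), c))), pair(f(e, c), 0))  →  pair(f(0, pair(pair(0, c), pair(c, c))), pair(f(e, c), 0))   [R7 at 1.2.2.1]
4. pair(f(0, pair(pair(0, c), pair(c, c))), pair(f(e, c), 0))  →  pair(0, pair(f(e, c), 0))   [R4 at 1]
5. pair(0, pair(f(e, c), 0))  →  pair(0, pair(e, 0))   [R7 at 2.1]

pair(0, pair(e, 0))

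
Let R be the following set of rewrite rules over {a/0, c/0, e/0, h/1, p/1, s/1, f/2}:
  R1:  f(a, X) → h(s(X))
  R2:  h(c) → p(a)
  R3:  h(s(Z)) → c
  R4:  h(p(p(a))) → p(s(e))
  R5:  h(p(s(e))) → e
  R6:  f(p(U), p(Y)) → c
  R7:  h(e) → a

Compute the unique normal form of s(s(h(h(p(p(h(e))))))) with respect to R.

s(s(e))

1. s(s(h(h(p(p(h(e)))))))  →  s(s(h(h(p(p(a))))))   [R7 at 1.1.1.1.1.1]
2. s(s(h(h(p(p(a))))))  →  s(s(h(p(s(e)))))   [R4 at 1.1.1]
3. s(s(h(p(s(e)))))  →  s(s(e))   [R5 at 1.1]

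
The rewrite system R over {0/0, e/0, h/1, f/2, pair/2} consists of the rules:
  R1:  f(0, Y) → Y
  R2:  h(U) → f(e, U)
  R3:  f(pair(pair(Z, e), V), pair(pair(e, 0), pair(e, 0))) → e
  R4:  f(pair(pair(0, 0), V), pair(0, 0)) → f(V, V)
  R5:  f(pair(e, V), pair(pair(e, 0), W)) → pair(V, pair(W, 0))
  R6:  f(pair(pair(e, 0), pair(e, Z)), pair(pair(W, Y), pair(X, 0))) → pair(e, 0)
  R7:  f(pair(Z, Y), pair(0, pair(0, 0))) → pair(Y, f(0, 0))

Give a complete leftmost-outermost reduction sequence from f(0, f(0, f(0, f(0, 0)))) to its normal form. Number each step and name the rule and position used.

1. f(0, f(0, f(0, f(0, 0))))  →  f(0, f(0, f(0, 0)))   [R1 at ε]
2. f(0, f(0, f(0, 0)))  →  f(0, f(0, 0))   [R1 at ε]
3. f(0, f(0, 0))  →  f(0, 0)   [R1 at ε]
4. f(0, 0)  →  0   [R1 at ε]

0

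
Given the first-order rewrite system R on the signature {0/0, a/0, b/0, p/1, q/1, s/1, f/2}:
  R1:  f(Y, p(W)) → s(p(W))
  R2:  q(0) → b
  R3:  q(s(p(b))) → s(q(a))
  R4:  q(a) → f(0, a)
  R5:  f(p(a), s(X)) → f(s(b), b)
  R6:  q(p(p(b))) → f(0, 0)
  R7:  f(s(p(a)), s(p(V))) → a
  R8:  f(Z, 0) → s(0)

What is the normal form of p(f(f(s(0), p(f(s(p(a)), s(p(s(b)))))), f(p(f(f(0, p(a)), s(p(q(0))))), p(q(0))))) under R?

p(a)

1. p(f(f(s(0), p(f(s(p(a)), s(p(s(b)))))), f(p(f(f(0, p(a)), s(p(q(0))))), p(q(0)))))  →  p(f(s(p(f(s(p(a)), s(p(s(b)))))), f(p(f(f(0, p(a)), s(p(q(0))))), p(q(0)))))   [R1 at 1.1]
2. p(f(s(p(f(s(p(a)), s(p(s(b)))))), f(p(f(f(0, p(a)), s(p(q(0))))), p(q(0)))))  →  p(f(s(p(a)), f(p(f(f(0, p(a)), s(p(q(0))))), p(q(0)))))   [R7 at 1.1.1.1]
3. p(f(s(p(a)), f(p(f(f(0, p(a)), s(p(q(0))))), p(q(0)))))  →  p(f(s(p(a)), s(p(q(0)))))   [R1 at 1.2]
4. p(f(s(p(a)), s(p(q(0)))))  →  p(a)   [R7 at 1]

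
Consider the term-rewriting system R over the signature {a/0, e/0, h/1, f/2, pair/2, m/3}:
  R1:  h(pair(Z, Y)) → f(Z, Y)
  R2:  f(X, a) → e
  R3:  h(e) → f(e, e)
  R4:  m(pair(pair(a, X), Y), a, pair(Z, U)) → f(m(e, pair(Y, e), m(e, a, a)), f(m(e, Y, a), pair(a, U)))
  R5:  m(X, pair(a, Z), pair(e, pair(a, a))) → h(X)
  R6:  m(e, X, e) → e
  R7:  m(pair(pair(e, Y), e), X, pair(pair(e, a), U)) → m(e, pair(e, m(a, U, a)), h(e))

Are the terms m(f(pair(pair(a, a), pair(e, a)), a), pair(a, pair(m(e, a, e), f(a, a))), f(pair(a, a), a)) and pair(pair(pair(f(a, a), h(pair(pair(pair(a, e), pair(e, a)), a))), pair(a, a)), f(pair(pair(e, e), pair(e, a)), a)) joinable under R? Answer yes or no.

no — NF(t₁) = e, NF(t₂) = pair(pair(pair(e, e), pair(a, a)), e)

Reduce t₁ = m(f(pair(pair(a, a), pair(e, a)), a), pair(a, pair(m(e, a, e), f(a, a))), f(pair(a, a), a)):
1. m(f(pair(pair(a, a), pair(e, a)), a), pair(a, pair(m(e, a, e), f(a, a))), f(pair(a, a), a))  →  m(e, pair(a, pair(m(e, a, e), f(a, a))), f(pair(a, a), a))   [R2 at 1]
2. m(e, pair(a, pair(m(e, a, e), f(a, a))), f(pair(a, a), a))  →  m(e, pair(a, pair(e, f(a, a))), f(pair(a, a), a))   [R6 at 2.2.1]
3. m(e, pair(a, pair(e, f(a, a))), f(pair(a, a), a))  →  m(e, pair(a, pair(e, e)), f(pair(a, a), a))   [R2 at 2.2.2]
4. m(e, pair(a, pair(e, e)), f(pair(a, a), a))  →  m(e, pair(a, pair(e, e)), e)   [R2 at 3]
5. m(e, pair(a, pair(e, e)), e)  →  e   [R6 at ε]

Reduce t₂ = pair(pair(pair(f(a, a), h(pair(pair(pair(a, e), pair(e, a)), a))), pair(a, a)), f(pair(pair(e, e), pair(e, a)), a)):
1. pair(pair(pair(f(a, a), h(pair(pair(pair(a, e), pair(e, a)), a))), pair(a, a)), f(pair(pair(e, e), pair(e, a)), a))  →  pair(pair(pair(e, h(pair(pair(pair(a, e), pair(e, a)), a))), pair(a, a)), f(pair(pair(e, e), pair(e, a)), a))   [R2 at 1.1.1]
2. pair(pair(pair(e, h(pair(pair(pair(a, e), pair(e, a)), a))), pair(a, a)), f(pair(pair(e, e), pair(e, a)), a))  →  pair(pair(pair(e, f(pair(pair(a, e), pair(e, a)), a)), pair(a, a)), f(pair(pair(e, e), pair(e, a)), a))   [R1 at 1.1.2]
3. pair(pair(pair(e, f(pair(pair(a, e), pair(e, a)), a)), pair(a, a)), f(pair(pair(e, e), pair(e, a)), a))  →  pair(pair(pair(e, e), pair(a, a)), f(pair(pair(e, e), pair(e, a)), a))   [R2 at 1.1.2]
4. pair(pair(pair(e, e), pair(a, a)), f(pair(pair(e, e), pair(e, a)), a))  →  pair(pair(pair(e, e), pair(a, a)), e)   [R2 at 2]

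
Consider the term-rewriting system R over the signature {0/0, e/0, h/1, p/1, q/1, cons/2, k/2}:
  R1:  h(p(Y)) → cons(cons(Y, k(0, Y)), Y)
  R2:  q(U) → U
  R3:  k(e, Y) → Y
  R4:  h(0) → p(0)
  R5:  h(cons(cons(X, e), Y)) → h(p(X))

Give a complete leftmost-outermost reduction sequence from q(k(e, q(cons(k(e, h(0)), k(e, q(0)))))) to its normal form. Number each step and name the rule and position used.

cons(p(0), 0)

1. q(k(e, q(cons(k(e, h(0)), k(e, q(0))))))  →  k(e, q(cons(k(e, h(0)), k(e, q(0)))))   [R2 at ε]
2. k(e, q(cons(k(e, h(0)), k(e, q(0)))))  →  q(cons(k(e, h(0)), k(e, q(0))))   [R3 at ε]
3. q(cons(k(e, h(0)), k(e, q(0))))  →  cons(k(e, h(0)), k(e, q(0)))   [R2 at ε]
4. cons(k(e, h(0)), k(e, q(0)))  →  cons(h(0), k(e, q(0)))   [R3 at 1]
5. cons(h(0), k(e, q(0)))  →  cons(p(0), k(e, q(0)))   [R4 at 1]
6. cons(p(0), k(e, q(0)))  →  cons(p(0), q(0))   [R3 at 2]
7. cons(p(0), q(0))  →  cons(p(0), 0)   [R2 at 2]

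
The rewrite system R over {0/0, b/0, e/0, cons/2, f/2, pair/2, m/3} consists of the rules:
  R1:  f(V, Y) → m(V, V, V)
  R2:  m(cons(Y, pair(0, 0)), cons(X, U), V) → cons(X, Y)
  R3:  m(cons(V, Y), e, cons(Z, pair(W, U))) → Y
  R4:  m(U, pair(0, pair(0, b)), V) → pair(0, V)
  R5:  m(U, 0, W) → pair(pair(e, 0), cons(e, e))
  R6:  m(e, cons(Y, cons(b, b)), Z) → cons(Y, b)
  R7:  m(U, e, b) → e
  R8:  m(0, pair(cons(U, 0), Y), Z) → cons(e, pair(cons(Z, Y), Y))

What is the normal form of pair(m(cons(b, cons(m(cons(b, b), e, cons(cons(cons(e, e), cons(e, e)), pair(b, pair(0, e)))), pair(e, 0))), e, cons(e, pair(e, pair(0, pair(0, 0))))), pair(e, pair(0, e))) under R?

pair(cons(b, pair(e, 0)), pair(e, pair(0, e)))

1. pair(m(cons(b, cons(m(cons(b, b), e, cons(cons(cons(e, e), cons(e, e)), pair(b, pair(0, e)))), pair(e, 0))), e, cons(e, pair(e, pair(0, pair(0, 0))))), pair(e, pair(0, e)))  →  pair(cons(m(cons(b, b), e, cons(cons(cons(e, e), cons(e, e)), pair(b, pair(0, e)))), pair(e, 0)), pair(e, pair(0, e)))   [R3 at 1]
2. pair(cons(m(cons(b, b), e, cons(cons(cons(e, e), cons(e, e)), pair(b, pair(0, e)))), pair(e, 0)), pair(e, pair(0, e)))  →  pair(cons(b, pair(e, 0)), pair(e, pair(0, e)))   [R3 at 1.1]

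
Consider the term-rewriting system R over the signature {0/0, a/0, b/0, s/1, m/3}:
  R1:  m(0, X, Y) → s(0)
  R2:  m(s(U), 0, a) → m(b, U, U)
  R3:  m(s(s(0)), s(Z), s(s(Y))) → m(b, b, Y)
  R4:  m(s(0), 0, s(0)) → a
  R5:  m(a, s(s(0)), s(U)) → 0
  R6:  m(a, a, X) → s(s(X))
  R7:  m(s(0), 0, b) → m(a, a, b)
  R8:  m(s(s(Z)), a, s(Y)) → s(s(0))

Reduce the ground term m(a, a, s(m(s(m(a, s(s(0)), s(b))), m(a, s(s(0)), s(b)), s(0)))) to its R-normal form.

1. m(a, a, s(m(s(m(a, s(s(0)), s(b))), m(a, s(s(0)), s(b)), s(0))))  →  s(s(s(m(s(m(a, s(s(0)), s(b))), m(a, s(s(0)), s(b)), s(0)))))   [R6 at ε]
2. s(s(s(m(s(m(a, s(s(0)), s(b))), m(a, s(s(0)), s(b)), s(0)))))  →  s(s(s(m(s(0), m(a, s(s(0)), s(b)), s(0)))))   [R5 at 1.1.1.1.1]
3. s(s(s(m(s(0), m(a, s(s(0)), s(b)), s(0)))))  →  s(s(s(m(s(0), 0, s(0)))))   [R5 at 1.1.1.2]
4. s(s(s(m(s(0), 0, s(0)))))  →  s(s(s(a)))   [R4 at 1.1.1]

s(s(s(a)))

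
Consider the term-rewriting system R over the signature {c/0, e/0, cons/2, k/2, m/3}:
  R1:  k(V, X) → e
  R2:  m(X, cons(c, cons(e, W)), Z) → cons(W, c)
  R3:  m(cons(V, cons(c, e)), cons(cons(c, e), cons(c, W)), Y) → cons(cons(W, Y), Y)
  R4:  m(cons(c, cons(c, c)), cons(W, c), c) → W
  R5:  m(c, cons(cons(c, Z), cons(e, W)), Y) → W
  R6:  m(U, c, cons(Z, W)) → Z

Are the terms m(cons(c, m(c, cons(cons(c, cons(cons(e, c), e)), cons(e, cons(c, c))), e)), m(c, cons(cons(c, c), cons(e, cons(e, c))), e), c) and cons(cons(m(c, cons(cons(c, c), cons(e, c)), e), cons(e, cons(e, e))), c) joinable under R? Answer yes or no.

no — NF(t₁) = e, NF(t₂) = cons(cons(c, cons(e, cons(e, e))), c)

Reduce t₁ = m(cons(c, m(c, cons(cons(c, cons(cons(e, c), e)), cons(e, cons(c, c))), e)), m(c, cons(cons(c, c), cons(e, cons(e, c))), e), c):
1. m(cons(c, m(c, cons(cons(c, cons(cons(e, c), e)), cons(e, cons(c, c))), e)), m(c, cons(cons(c, c), cons(e, cons(e, c))), e), c)  →  m(cons(c, cons(c, c)), m(c, cons(cons(c, c), cons(e, cons(e, c))), e), c)   [R5 at 1.2]
2. m(cons(c, cons(c, c)), m(c, cons(cons(c, c), cons(e, cons(e, c))), e), c)  →  m(cons(c, cons(c, c)), cons(e, c), c)   [R5 at 2]
3. m(cons(c, cons(c, c)), cons(e, c), c)  →  e   [R4 at ε]

Reduce t₂ = cons(cons(m(c, cons(cons(c, c), cons(e, c)), e), cons(e, cons(e, e))), c):
1. cons(cons(m(c, cons(cons(c, c), cons(e, c)), e), cons(e, cons(e, e))), c)  →  cons(cons(c, cons(e, cons(e, e))), c)   [R5 at 1.1]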